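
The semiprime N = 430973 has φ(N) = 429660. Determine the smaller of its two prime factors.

φ(n) = (p−1)(q−1) = n − (p+q) + 1, so p + q = 430973 − 429660 + 1 = 1314.
p and q are the roots of t² − 1314t + 430973 = 0.
Discriminant: 1314² − 4·430973 = 1726596 − 1723892 = 2704; √2704 = 52.
q = (1314 − 52)/2 = 631, p = (1314 + 52)/2 = 683.
Check: 631 · 683 = 430973.

631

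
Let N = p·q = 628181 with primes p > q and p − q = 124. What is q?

733

Since p = q + 124, we have 628181 = q(q + 124), so q² + 124q − 628181 = 0.
Discriminant: 124² + 4·628181 = 15376 + 2512724 = 2528100; √2528100 = 1590.
q = (−124 + 1590)/2 = 733, and p = q + 124 = 857.
Check: 733 · 857 = 628181.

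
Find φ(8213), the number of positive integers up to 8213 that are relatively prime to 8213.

7980

Factor: 8213 = 43 · 191.
φ(8213) = (43−1) · (191−1) = 42 · 190 = 7980.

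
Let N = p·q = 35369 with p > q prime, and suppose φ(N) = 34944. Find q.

φ(n) = (p−1)(q−1) = n − (p+q) + 1, so p + q = 35369 − 34944 + 1 = 426.
p and q are the roots of t² − 426t + 35369 = 0.
Discriminant: 426² − 4·35369 = 181476 − 141476 = 40000; √40000 = 200.
q = (426 − 200)/2 = 113, p = (426 + 200)/2 = 313.
Check: 113 · 313 = 35369.

113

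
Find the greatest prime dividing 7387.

7387 = 83 · 89
89 is prime.
So 7387 = 83 · 89; the largest prime factor is 89.

89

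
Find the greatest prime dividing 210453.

59

210453 = 3 · 70151
70151 = 29 · 2419
2419 = 41 · 59
59 is prime.
So 210453 = 3 · 29 · 41 · 59; the largest prime factor is 59.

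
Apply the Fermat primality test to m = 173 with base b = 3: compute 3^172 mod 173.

3^1 ≡ 3 (mod 173)
3^2 ≡ 3^2 = 9 ≡ 9 (mod 173)
3^4 ≡ 9^2 = 81 ≡ 81 (mod 173)
3^8 ≡ 81^2 = 6561 ≡ 160 (mod 173)
3^16 ≡ 160^2 = 25600 ≡ 169 (mod 173)
3^32 ≡ 169^2 = 28561 ≡ 16 (mod 173)
3^64 ≡ 16^2 = 256 ≡ 83 (mod 173)
3^128 ≡ 83^2 = 6889 ≡ 142 (mod 173)
172 = 128 + 32 + 8 + 4 in binary powers of 2.
So 3^172 ≡ 142 · 16 · 160 · 81 ≡ 1 (mod 173).
Since the result is 1, base 3 gives no evidence that 173 is composite.

1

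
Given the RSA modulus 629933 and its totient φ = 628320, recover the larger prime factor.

953

φ(n) = (p−1)(q−1) = n − (p+q) + 1, so p + q = 629933 − 628320 + 1 = 1614.
p and q are the roots of t² − 1614t + 629933 = 0.
Discriminant: 1614² − 4·629933 = 2604996 − 2519732 = 85264; √85264 = 292.
q = (1614 − 292)/2 = 661, p = (1614 + 292)/2 = 953.
Check: 661 · 953 = 629933.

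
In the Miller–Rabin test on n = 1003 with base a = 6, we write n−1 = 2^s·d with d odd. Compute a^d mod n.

1003 − 1 = 1002 = 2^1 · 501, so d = 501.
6^1 ≡ 6 (mod 1003)
6^2 ≡ 6^2 = 36 ≡ 36 (mod 1003)
6^4 ≡ 36^2 = 1296 ≡ 293 (mod 1003)
6^8 ≡ 293^2 = 85849 ≡ 594 (mod 1003)
6^16 ≡ 594^2 = 352836 ≡ 783 (mod 1003)
6^32 ≡ 783^2 = 613089 ≡ 256 (mod 1003)
6^64 ≡ 256^2 = 65536 ≡ 341 (mod 1003)
6^128 ≡ 341^2 = 116281 ≡ 936 (mod 1003)
6^256 ≡ 936^2 = 876096 ≡ 477 (mod 1003)
501 = 256 + 128 + 64 + 32 + 16 + 4 + 1 in binary powers of 2.
So 6^501 ≡ 477 · 936 · 341 · 256 · 783 · 293 · 6 ≡ 704 (mod 1003).
Squaring chain: 704; never reaches −1, so base 6 is a Miller–Rabin witness that 1003 is composite.

704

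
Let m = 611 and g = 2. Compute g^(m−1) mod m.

101

2^1 ≡ 2 (mod 611)
2^2 ≡ 2^2 = 4 ≡ 4 (mod 611)
2^4 ≡ 4^2 = 16 ≡ 16 (mod 611)
2^8 ≡ 16^2 = 256 ≡ 256 (mod 611)
2^16 ≡ 256^2 = 65536 ≡ 159 (mod 611)
2^32 ≡ 159^2 = 25281 ≡ 230 (mod 611)
2^64 ≡ 230^2 = 52900 ≡ 354 (mod 611)
2^128 ≡ 354^2 = 125316 ≡ 61 (mod 611)
2^256 ≡ 61^2 = 3721 ≡ 55 (mod 611)
2^512 ≡ 55^2 = 3025 ≡ 581 (mod 611)
610 = 512 + 64 + 32 + 2 in binary powers of 2.
So 2^610 ≡ 581 · 354 · 230 · 4 ≡ 101 (mod 611).
Since 101 ≠ 1, base 2 is a Fermat witness: 611 is composite.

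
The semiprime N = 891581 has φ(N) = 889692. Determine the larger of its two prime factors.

φ(n) = (p−1)(q−1) = n − (p+q) + 1, so p + q = 891581 − 889692 + 1 = 1890.
p and q are the roots of t² − 1890t + 891581 = 0.
Discriminant: 1890² − 4·891581 = 3572100 − 3566324 = 5776; √5776 = 76.
q = (1890 − 76)/2 = 907, p = (1890 + 76)/2 = 983.
Check: 907 · 983 = 891581.

983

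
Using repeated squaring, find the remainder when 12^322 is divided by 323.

178

12^1 ≡ 12 (mod 323)
12^2 ≡ 12^2 = 144 ≡ 144 (mod 323)
12^4 ≡ 144^2 = 20736 ≡ 64 (mod 323)
12^8 ≡ 64^2 = 4096 ≡ 220 (mod 323)
12^16 ≡ 220^2 = 48400 ≡ 273 (mod 323)
12^32 ≡ 273^2 = 74529 ≡ 239 (mod 323)
12^64 ≡ 239^2 = 57121 ≡ 273 (mod 323)
12^128 ≡ 273^2 = 74529 ≡ 239 (mod 323)
12^256 ≡ 239^2 = 57121 ≡ 273 (mod 323)
322 = 256 + 64 + 2 in binary powers of 2.
So 12^322 ≡ 273 · 273 · 144 ≡ 178 (mod 323).
Since 178 ≠ 1, base 12 is a Fermat witness: 323 is composite.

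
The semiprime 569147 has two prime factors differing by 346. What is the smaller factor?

Since p = q + 346, we have 569147 = q(q + 346), so q² + 346q − 569147 = 0.
Discriminant: 346² + 4·569147 = 119716 + 2276588 = 2396304; √2396304 = 1548.
q = (−346 + 1548)/2 = 601, and p = q + 346 = 947.
Check: 601 · 947 = 569147.

601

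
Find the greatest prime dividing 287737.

287737 = 53 · 5429
5429 = 61 · 89
89 is prime.
So 287737 = 53 · 61 · 89; the largest prime factor is 89.

89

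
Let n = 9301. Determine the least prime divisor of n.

71

9301 is odd.
Digit sum 13, not divisible by 3.
Ends in 1: not divisible by 5.
7: 9301 = 7·1328 + 5
11: 9301 = 11·845 + 6
13: 9301 = 13·715 + 6
17: 9301 = 17·547 + 2
19: 9301 = 19·489 + 10
23: 9301 = 23·404 + 9
29: 9301 = 29·320 + 21
31: 9301 = 31·300 + 1
37: 9301 = 37·251 + 14
41: 9301 = 41·226 + 35
43: 9301 = 43·216 + 13
47: 9301 = 47·197 + 42
53: 9301 = 53·175 + 26
59: 9301 = 59·157 + 38
61: 9301 = 61·152 + 29
67: 9301 = 67·138 + 55
71: 9301 = 71·131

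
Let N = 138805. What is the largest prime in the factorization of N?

138805 = 5 · 27761
27761 = 17 · 1633
1633 = 23 · 71
71 is prime.
So 138805 = 5 · 17 · 23 · 71; the largest prime factor is 71.

71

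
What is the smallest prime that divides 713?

713 is odd.
Digit sum 11, not divisible by 3.
Ends in 3: not divisible by 5.
7: 713 = 7·101 + 6
11: 713 = 11·64 + 9
13: 713 = 13·54 + 11
17: 713 = 17·41 + 16
19: 713 = 19·37 + 10
23: 713 = 23·31

23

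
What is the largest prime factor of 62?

62 = 2 · 31
31 is prime.
So 62 = 2 · 31; the largest prime factor is 31.

31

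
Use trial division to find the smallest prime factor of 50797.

79

50797 is odd.
Digit sum 28, not divisible by 3.
Ends in 7: not divisible by 5.
7: 50797 = 7·7256 + 5
11: 50797 = 11·4617 + 10
13: 50797 = 13·3907 + 6
17: 50797 = 17·2988 + 1
19: 50797 = 19·2673 + 10
23: 50797 = 23·2208 + 13
29: 50797 = 29·1751 + 18
31: 50797 = 31·1638 + 19
37: 50797 = 37·1372 + 33
41: 50797 = 41·1238 + 39
43: 50797 = 43·1181 + 14
47: 50797 = 47·1080 + 37
53: 50797 = 53·958 + 23
59: 50797 = 59·860 + 57
61: 50797 = 61·832 + 45
67: 50797 = 67·758 + 11
71: 50797 = 71·715 + 32
73: 50797 = 73·695 + 62
79: 50797 = 79·643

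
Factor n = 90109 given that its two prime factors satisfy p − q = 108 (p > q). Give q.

251

Since p = q + 108, we have 90109 = q(q + 108), so q² + 108q − 90109 = 0.
Discriminant: 108² + 4·90109 = 11664 + 360436 = 372100; √372100 = 610.
q = (−108 + 610)/2 = 251, and p = q + 108 = 359.
Check: 251 · 359 = 90109.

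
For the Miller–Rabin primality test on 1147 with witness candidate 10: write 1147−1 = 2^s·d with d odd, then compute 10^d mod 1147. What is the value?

1000

1147 − 1 = 1146 = 2^1 · 573, so d = 573.
10^1 ≡ 10 (mod 1147)
10^2 ≡ 10^2 = 100 ≡ 100 (mod 1147)
10^4 ≡ 100^2 = 10000 ≡ 824 (mod 1147)
10^8 ≡ 824^2 = 678976 ≡ 1099 (mod 1147)
10^16 ≡ 1099^2 = 1207801 ≡ 10 (mod 1147)
10^32 ≡ 10^2 = 100 ≡ 100 (mod 1147)
10^64 ≡ 100^2 = 10000 ≡ 824 (mod 1147)
10^128 ≡ 824^2 = 678976 ≡ 1099 (mod 1147)
10^256 ≡ 1099^2 = 1207801 ≡ 10 (mod 1147)
10^512 ≡ 10^2 = 100 ≡ 100 (mod 1147)
573 = 512 + 32 + 16 + 8 + 4 + 1 in binary powers of 2.
So 10^573 ≡ 100 · 100 · 10 · 1099 · 824 · 10 ≡ 1000 (mod 1147).
Squaring chain: 1000; never reaches −1, so base 10 is a Miller–Rabin witness that 1147 is composite.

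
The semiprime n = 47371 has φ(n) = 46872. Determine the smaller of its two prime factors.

127

φ(n) = (p−1)(q−1) = n − (p+q) + 1, so p + q = 47371 − 46872 + 1 = 500.
p and q are the roots of t² − 500t + 47371 = 0.
Discriminant: 500² − 4·47371 = 250000 − 189484 = 60516; √60516 = 246.
q = (500 − 246)/2 = 127, p = (500 + 246)/2 = 373.
Check: 127 · 373 = 47371.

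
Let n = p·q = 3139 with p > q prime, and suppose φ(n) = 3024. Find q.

φ(n) = (p−1)(q−1) = n − (p+q) + 1, so p + q = 3139 − 3024 + 1 = 116.
p and q are the roots of t² − 116t + 3139 = 0.
Discriminant: 116² − 4·3139 = 13456 − 12556 = 900; √900 = 30.
q = (116 − 30)/2 = 43, p = (116 + 30)/2 = 73.
Check: 43 · 73 = 3139.

43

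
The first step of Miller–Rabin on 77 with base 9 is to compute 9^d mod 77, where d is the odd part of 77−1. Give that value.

16

77 − 1 = 76 = 2^2 · 19, so d = 19.
9^1 ≡ 9 (mod 77)
9^2 ≡ 9^2 = 81 ≡ 4 (mod 77)
9^4 ≡ 4^2 = 16 ≡ 16 (mod 77)
9^8 ≡ 16^2 = 256 ≡ 25 (mod 77)
9^16 ≡ 25^2 = 625 ≡ 9 (mod 77)
19 = 16 + 2 + 1 in binary powers of 2.
So 9^19 ≡ 9 · 4 · 9 ≡ 16 (mod 77).
Squaring chain: 16 → 25; never reaches −1, so base 9 is a Miller–Rabin witness that 77 is composite.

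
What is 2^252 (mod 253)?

81

2^1 ≡ 2 (mod 253)
2^2 ≡ 2^2 = 4 ≡ 4 (mod 253)
2^4 ≡ 4^2 = 16 ≡ 16 (mod 253)
2^8 ≡ 16^2 = 256 ≡ 3 (mod 253)
2^16 ≡ 3^2 = 9 ≡ 9 (mod 253)
2^32 ≡ 9^2 = 81 ≡ 81 (mod 253)
2^64 ≡ 81^2 = 6561 ≡ 236 (mod 253)
2^128 ≡ 236^2 = 55696 ≡ 36 (mod 253)
252 = 128 + 64 + 32 + 16 + 8 + 4 in binary powers of 2.
So 2^252 ≡ 36 · 236 · 81 · 9 · 3 · 16 ≡ 81 (mod 253).
Since 81 ≠ 1, base 2 is a Fermat witness: 253 is composite.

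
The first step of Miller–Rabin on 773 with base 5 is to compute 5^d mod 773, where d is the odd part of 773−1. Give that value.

773 − 1 = 772 = 2^2 · 193, so d = 193.
5^1 ≡ 5 (mod 773)
5^2 ≡ 5^2 = 25 ≡ 25 (mod 773)
5^4 ≡ 25^2 = 625 ≡ 625 (mod 773)
5^8 ≡ 625^2 = 390625 ≡ 260 (mod 773)
5^16 ≡ 260^2 = 67600 ≡ 349 (mod 773)
5^32 ≡ 349^2 = 121801 ≡ 440 (mod 773)
5^64 ≡ 440^2 = 193600 ≡ 350 (mod 773)
5^128 ≡ 350^2 = 122500 ≡ 366 (mod 773)
193 = 128 + 64 + 1 in binary powers of 2.
So 5^193 ≡ 366 · 350 · 5 ≡ 456 (mod 773).
Squaring chain: 456 → 772; reaches −1, so base 5 does not prove 773 composite.

456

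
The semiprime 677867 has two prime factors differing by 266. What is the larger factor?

Since p = q + 266, we have 677867 = q(q + 266), so q² + 266q − 677867 = 0.
Discriminant: 266² + 4·677867 = 70756 + 2711468 = 2782224; √2782224 = 1668.
q = (−266 + 1668)/2 = 701, and p = q + 266 = 967.
Check: 701 · 967 = 677867.

967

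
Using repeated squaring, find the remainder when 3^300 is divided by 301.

3^1 ≡ 3 (mod 301)
3^2 ≡ 3^2 = 9 ≡ 9 (mod 301)
3^4 ≡ 9^2 = 81 ≡ 81 (mod 301)
3^8 ≡ 81^2 = 6561 ≡ 240 (mod 301)
3^16 ≡ 240^2 = 57600 ≡ 109 (mod 301)
3^32 ≡ 109^2 = 11881 ≡ 142 (mod 301)
3^64 ≡ 142^2 = 20164 ≡ 298 (mod 301)
3^128 ≡ 298^2 = 88804 ≡ 9 (mod 301)
3^256 ≡ 9^2 = 81 ≡ 81 (mod 301)
300 = 256 + 32 + 8 + 4 in binary powers of 2.
So 3^300 ≡ 81 · 142 · 240 · 81 ≡ 127 (mod 301).
Since 127 ≠ 1, base 3 is a Fermat witness: 301 is composite.

127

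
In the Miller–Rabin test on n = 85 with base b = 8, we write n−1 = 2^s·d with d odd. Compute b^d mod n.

85 − 1 = 84 = 2^2 · 21, so d = 21.
8^1 ≡ 8 (mod 85)
8^2 ≡ 8^2 = 64 ≡ 64 (mod 85)
8^4 ≡ 64^2 = 4096 ≡ 16 (mod 85)
8^8 ≡ 16^2 = 256 ≡ 1 (mod 85)
8^16 ≡ 1^2 = 1 ≡ 1 (mod 85)
21 = 16 + 4 + 1 in binary powers of 2.
So 8^21 ≡ 1 · 16 · 8 ≡ 43 (mod 85).
Squaring chain: 43 → 64; never reaches −1, so base 8 is a Miller–Rabin witness that 85 is composite.

43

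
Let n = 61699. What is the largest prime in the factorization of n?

61699 = 11 · 5609
5609 = 71 · 79
79 is prime.
So 61699 = 11 · 71 · 79; the largest prime factor is 79.

79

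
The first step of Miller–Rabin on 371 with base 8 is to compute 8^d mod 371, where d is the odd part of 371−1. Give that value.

71

371 − 1 = 370 = 2^1 · 185, so d = 185.
8^1 ≡ 8 (mod 371)
8^2 ≡ 8^2 = 64 ≡ 64 (mod 371)
8^4 ≡ 64^2 = 4096 ≡ 15 (mod 371)
8^8 ≡ 15^2 = 225 ≡ 225 (mod 371)
8^16 ≡ 225^2 = 50625 ≡ 169 (mod 371)
8^32 ≡ 169^2 = 28561 ≡ 365 (mod 371)
8^64 ≡ 365^2 = 133225 ≡ 36 (mod 371)
8^128 ≡ 36^2 = 1296 ≡ 183 (mod 371)
185 = 128 + 32 + 16 + 8 + 1 in binary powers of 2.
So 8^185 ≡ 183 · 365 · 169 · 225 · 8 ≡ 71 (mod 371).
Squaring chain: 71; never reaches −1, so base 8 is a Miller–Rabin witness that 371 is composite.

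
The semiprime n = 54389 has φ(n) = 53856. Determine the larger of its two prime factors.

φ(n) = (p−1)(q−1) = n − (p+q) + 1, so p + q = 54389 − 53856 + 1 = 534.
p and q are the roots of t² − 534t + 54389 = 0.
Discriminant: 534² − 4·54389 = 285156 − 217556 = 67600; √67600 = 260.
q = (534 − 260)/2 = 137, p = (534 + 260)/2 = 397.
Check: 137 · 397 = 54389.

397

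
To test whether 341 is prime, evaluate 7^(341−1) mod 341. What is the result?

7^1 ≡ 7 (mod 341)
7^2 ≡ 7^2 = 49 ≡ 49 (mod 341)
7^4 ≡ 49^2 = 2401 ≡ 14 (mod 341)
7^8 ≡ 14^2 = 196 ≡ 196 (mod 341)
7^16 ≡ 196^2 = 38416 ≡ 224 (mod 341)
7^32 ≡ 224^2 = 50176 ≡ 49 (mod 341)
7^64 ≡ 49^2 = 2401 ≡ 14 (mod 341)
7^128 ≡ 14^2 = 196 ≡ 196 (mod 341)
7^256 ≡ 196^2 = 38416 ≡ 224 (mod 341)
340 = 256 + 64 + 16 + 4 in binary powers of 2.
So 7^340 ≡ 224 · 14 · 224 · 14 ≡ 56 (mod 341).
Since 56 ≠ 1, base 7 is a Fermat witness: 341 is composite.

56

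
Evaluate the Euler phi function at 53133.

34848

Factor: 53133 = 3 · 89 · 199.
φ(53133) = (3−1) · (89−1) · (199−1) = 2 · 88 · 198 = 34848.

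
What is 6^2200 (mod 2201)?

6^1 ≡ 6 (mod 2201)
6^2 ≡ 6^2 = 36 ≡ 36 (mod 2201)
6^4 ≡ 36^2 = 1296 ≡ 1296 (mod 2201)
6^8 ≡ 1296^2 = 1679616 ≡ 253 (mod 2201)
6^16 ≡ 253^2 = 64009 ≡ 180 (mod 2201)
6^32 ≡ 180^2 = 32400 ≡ 1586 (mod 2201)
6^64 ≡ 1586^2 = 2515396 ≡ 1854 (mod 2201)
6^128 ≡ 1854^2 = 3437316 ≡ 1555 (mod 2201)
6^256 ≡ 1555^2 = 2418025 ≡ 1327 (mod 2201)
6^512 ≡ 1327^2 = 1760929 ≡ 129 (mod 2201)
6^1024 ≡ 129^2 = 16641 ≡ 1234 (mod 2201)
6^2048 ≡ 1234^2 = 1522756 ≡ 1865 (mod 2201)
2200 = 2048 + 128 + 16 + 8 in binary powers of 2.
So 6^2200 ≡ 1865 · 1555 · 180 · 253 ≡ 1823 (mod 2201).
Since 1823 ≠ 1, base 6 is a Fermat witness: 2201 is composite.

1823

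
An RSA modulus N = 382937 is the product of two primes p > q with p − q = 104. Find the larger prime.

Since p = q + 104, we have 382937 = q(q + 104), so q² + 104q − 382937 = 0.
Discriminant: 104² + 4·382937 = 10816 + 1531748 = 1542564; √1542564 = 1242.
q = (−104 + 1242)/2 = 569, and p = q + 104 = 673.
Check: 569 · 673 = 382937.

673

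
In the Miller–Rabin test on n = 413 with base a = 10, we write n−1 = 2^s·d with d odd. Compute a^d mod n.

413 − 1 = 412 = 2^2 · 103, so d = 103.
10^1 ≡ 10 (mod 413)
10^2 ≡ 10^2 = 100 ≡ 100 (mod 413)
10^4 ≡ 100^2 = 10000 ≡ 88 (mod 413)
10^8 ≡ 88^2 = 7744 ≡ 310 (mod 413)
10^16 ≡ 310^2 = 96100 ≡ 284 (mod 413)
10^32 ≡ 284^2 = 80656 ≡ 121 (mod 413)
10^64 ≡ 121^2 = 14641 ≡ 186 (mod 413)
103 = 64 + 32 + 4 + 2 + 1 in binary powers of 2.
So 10^103 ≡ 186 · 121 · 88 · 100 · 10 ≡ 129 (mod 413).
Squaring chain: 129 → 121; never reaches −1, so base 10 is a Miller–Rabin witness that 413 is composite.

129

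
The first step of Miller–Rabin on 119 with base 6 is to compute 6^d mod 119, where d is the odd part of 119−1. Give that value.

90

119 − 1 = 118 = 2^1 · 59, so d = 59.
6^1 ≡ 6 (mod 119)
6^2 ≡ 6^2 = 36 ≡ 36 (mod 119)
6^4 ≡ 36^2 = 1296 ≡ 106 (mod 119)
6^8 ≡ 106^2 = 11236 ≡ 50 (mod 119)
6^16 ≡ 50^2 = 2500 ≡ 1 (mod 119)
6^32 ≡ 1^2 = 1 ≡ 1 (mod 119)
59 = 32 + 16 + 8 + 2 + 1 in binary powers of 2.
So 6^59 ≡ 1 · 1 · 50 · 36 · 6 ≡ 90 (mod 119).
Squaring chain: 90; never reaches −1, so base 6 is a Miller–Rabin witness that 119 is composite.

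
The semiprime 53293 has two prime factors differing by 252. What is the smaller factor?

137

Since p = q + 252, we have 53293 = q(q + 252), so q² + 252q − 53293 = 0.
Discriminant: 252² + 4·53293 = 63504 + 213172 = 276676; √276676 = 526.
q = (−252 + 526)/2 = 137, and p = q + 252 = 389.
Check: 137 · 389 = 53293.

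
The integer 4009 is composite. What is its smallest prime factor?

4009 is odd.
Digit sum 13, not divisible by 3.
Ends in 9: not divisible by 5.
7: 4009 = 7·572 + 5
11: 4009 = 11·364 + 5
13: 4009 = 13·308 + 5
17: 4009 = 17·235 + 14
19: 4009 = 19·211

19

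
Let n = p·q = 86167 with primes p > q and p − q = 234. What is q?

Since p = q + 234, we have 86167 = q(q + 234), so q² + 234q − 86167 = 0.
Discriminant: 234² + 4·86167 = 54756 + 344668 = 399424; √399424 = 632.
q = (−234 + 632)/2 = 199, and p = q + 234 = 433.
Check: 199 · 433 = 86167.

199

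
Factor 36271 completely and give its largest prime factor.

36271 = 19 · 1909
1909 = 23 · 83
83 is prime.
So 36271 = 19 · 23 · 83; the largest prime factor is 83.

83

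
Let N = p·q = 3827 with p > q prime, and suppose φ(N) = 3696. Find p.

89

φ(n) = (p−1)(q−1) = n − (p+q) + 1, so p + q = 3827 − 3696 + 1 = 132.
p and q are the roots of t² − 132t + 3827 = 0.
Discriminant: 132² − 4·3827 = 17424 − 15308 = 2116; √2116 = 46.
q = (132 − 46)/2 = 43, p = (132 + 46)/2 = 89.
Check: 43 · 89 = 3827.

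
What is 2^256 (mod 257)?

2^1 ≡ 2 (mod 257)
2^2 ≡ 2^2 = 4 ≡ 4 (mod 257)
2^4 ≡ 4^2 = 16 ≡ 16 (mod 257)
2^8 ≡ 16^2 = 256 ≡ 256 (mod 257)
2^16 ≡ 256^2 = 65536 ≡ 1 (mod 257)
2^32 ≡ 1^2 = 1 ≡ 1 (mod 257)
2^64 ≡ 1^2 = 1 ≡ 1 (mod 257)
2^128 ≡ 1^2 = 1 ≡ 1 (mod 257)
2^256 ≡ 1^2 = 1 ≡ 1 (mod 257)
256 = 256 in binary powers of 2.
So 2^256 ≡ 1 ≡ 1 (mod 257).
Since the result is 1, base 2 gives no evidence that 257 is composite.

1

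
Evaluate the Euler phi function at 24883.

Factor: 24883 = 149 · 167.
φ(24883) = (149−1) · (167−1) = 148 · 166 = 24568.

24568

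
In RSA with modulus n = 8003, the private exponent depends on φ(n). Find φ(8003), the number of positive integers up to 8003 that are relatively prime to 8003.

7800

Factor: 8003 = 53 · 151.
φ(8003) = (53−1) · (151−1) = 52 · 150 = 7800.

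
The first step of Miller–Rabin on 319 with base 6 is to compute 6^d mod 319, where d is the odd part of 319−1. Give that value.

178

319 − 1 = 318 = 2^1 · 159, so d = 159.
6^1 ≡ 6 (mod 319)
6^2 ≡ 6^2 = 36 ≡ 36 (mod 319)
6^4 ≡ 36^2 = 1296 ≡ 20 (mod 319)
6^8 ≡ 20^2 = 400 ≡ 81 (mod 319)
6^16 ≡ 81^2 = 6561 ≡ 181 (mod 319)
6^32 ≡ 181^2 = 32761 ≡ 223 (mod 319)
6^64 ≡ 223^2 = 49729 ≡ 284 (mod 319)
6^128 ≡ 284^2 = 80656 ≡ 268 (mod 319)
159 = 128 + 16 + 8 + 4 + 2 + 1 in binary powers of 2.
So 6^159 ≡ 268 · 181 · 81 · 20 · 36 · 6 ≡ 178 (mod 319).
Squaring chain: 178; never reaches −1, so base 6 is a Miller–Rabin witness that 319 is composite.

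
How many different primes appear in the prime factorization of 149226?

6

149226 = 2 · 74613
74613 = 3 · 24871
24871 = 7 · 3553
3553 = 11 · 323
323 = 17 · 19
149226 = 2 · 3 · 7 · 11 · 17 · 19, which has 6 distinct prime factors.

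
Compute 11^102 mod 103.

1

11^1 ≡ 11 (mod 103)
11^2 ≡ 11^2 = 121 ≡ 18 (mod 103)
11^4 ≡ 18^2 = 324 ≡ 15 (mod 103)
11^8 ≡ 15^2 = 225 ≡ 19 (mod 103)
11^16 ≡ 19^2 = 361 ≡ 52 (mod 103)
11^32 ≡ 52^2 = 2704 ≡ 26 (mod 103)
11^64 ≡ 26^2 = 676 ≡ 58 (mod 103)
102 = 64 + 32 + 4 + 2 in binary powers of 2.
So 11^102 ≡ 58 · 26 · 15 · 18 ≡ 1 (mod 103).
Since the result is 1, base 11 gives no evidence that 103 is composite.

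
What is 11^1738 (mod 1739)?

1062

11^1 ≡ 11 (mod 1739)
11^2 ≡ 11^2 = 121 ≡ 121 (mod 1739)
11^4 ≡ 121^2 = 14641 ≡ 729 (mod 1739)
11^8 ≡ 729^2 = 531441 ≡ 1046 (mod 1739)
11^16 ≡ 1046^2 = 1094116 ≡ 285 (mod 1739)
11^32 ≡ 285^2 = 81225 ≡ 1231 (mod 1739)
11^64 ≡ 1231^2 = 1515361 ≡ 692 (mod 1739)
11^128 ≡ 692^2 = 478864 ≡ 639 (mod 1739)
11^256 ≡ 639^2 = 408321 ≡ 1395 (mod 1739)
11^512 ≡ 1395^2 = 1946025 ≡ 84 (mod 1739)
11^1024 ≡ 84^2 = 7056 ≡ 100 (mod 1739)
1738 = 1024 + 512 + 128 + 64 + 8 + 2 in binary powers of 2.
So 11^1738 ≡ 100 · 84 · 639 · 692 · 1046 · 121 ≡ 1062 (mod 1739).
Since 1062 ≠ 1, base 11 is a Fermat witness: 1739 is composite.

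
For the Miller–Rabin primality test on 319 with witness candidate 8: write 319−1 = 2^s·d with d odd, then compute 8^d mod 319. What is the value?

205

319 − 1 = 318 = 2^1 · 159, so d = 159.
8^1 ≡ 8 (mod 319)
8^2 ≡ 8^2 = 64 ≡ 64 (mod 319)
8^4 ≡ 64^2 = 4096 ≡ 268 (mod 319)
8^8 ≡ 268^2 = 71824 ≡ 49 (mod 319)
8^16 ≡ 49^2 = 2401 ≡ 168 (mod 319)
8^32 ≡ 168^2 = 28224 ≡ 152 (mod 319)
8^64 ≡ 152^2 = 23104 ≡ 136 (mod 319)
8^128 ≡ 136^2 = 18496 ≡ 313 (mod 319)
159 = 128 + 16 + 8 + 4 + 2 + 1 in binary powers of 2.
So 8^159 ≡ 313 · 168 · 49 · 268 · 64 · 8 ≡ 205 (mod 319).
Squaring chain: 205; never reaches −1, so base 8 is a Miller–Rabin witness that 319 is composite.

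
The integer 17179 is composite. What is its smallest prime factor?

41

17179 is odd.
Digit sum 25, not divisible by 3.
Ends in 9: not divisible by 5.
7: 17179 = 7·2454 + 1
11: 17179 = 11·1561 + 8
13: 17179 = 13·1321 + 6
17: 17179 = 17·1010 + 9
19: 17179 = 19·904 + 3
23: 17179 = 23·746 + 21
29: 17179 = 29·592 + 11
31: 17179 = 31·554 + 5
37: 17179 = 37·464 + 11
41: 17179 = 41·419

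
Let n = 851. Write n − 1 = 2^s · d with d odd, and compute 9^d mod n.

303

851 − 1 = 850 = 2^1 · 425, so d = 425.
9^1 ≡ 9 (mod 851)
9^2 ≡ 9^2 = 81 ≡ 81 (mod 851)
9^4 ≡ 81^2 = 6561 ≡ 604 (mod 851)
9^8 ≡ 604^2 = 364816 ≡ 588 (mod 851)
9^16 ≡ 588^2 = 345744 ≡ 238 (mod 851)
9^32 ≡ 238^2 = 56644 ≡ 478 (mod 851)
9^64 ≡ 478^2 = 228484 ≡ 416 (mod 851)
9^128 ≡ 416^2 = 173056 ≡ 303 (mod 851)
9^256 ≡ 303^2 = 91809 ≡ 752 (mod 851)
425 = 256 + 128 + 32 + 8 + 1 in binary powers of 2.
So 9^425 ≡ 752 · 303 · 478 · 588 · 9 ≡ 303 (mod 851).
Squaring chain: 303; never reaches −1, so base 9 is a Miller–Rabin witness that 851 is composite.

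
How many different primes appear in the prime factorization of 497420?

6

497420 = 2^2 · 124355
124355 = 5 · 24871
24871 = 7 · 3553
3553 = 11 · 323
323 = 17 · 19
497420 = 2^2 · 5 · 7 · 11 · 17 · 19, which has 6 distinct prime factors.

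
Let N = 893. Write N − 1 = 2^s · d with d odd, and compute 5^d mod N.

893 − 1 = 892 = 2^2 · 223, so d = 223.
5^1 ≡ 5 (mod 893)
5^2 ≡ 5^2 = 25 ≡ 25 (mod 893)
5^4 ≡ 25^2 = 625 ≡ 625 (mod 893)
5^8 ≡ 625^2 = 390625 ≡ 384 (mod 893)
5^16 ≡ 384^2 = 147456 ≡ 111 (mod 893)
5^32 ≡ 111^2 = 12321 ≡ 712 (mod 893)
5^64 ≡ 712^2 = 506944 ≡ 613 (mod 893)
5^128 ≡ 613^2 = 375769 ≡ 709 (mod 893)
223 = 128 + 64 + 16 + 8 + 4 + 2 + 1 in binary powers of 2.
So 5^223 ≡ 709 · 613 · 111 · 384 · 625 · 25 · 5 ≡ 453 (mod 893).
Squaring chain: 453 → 712; never reaches −1, so base 5 is a Miller–Rabin witness that 893 is composite.

453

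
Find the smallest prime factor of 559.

13

559 is odd.
Digit sum 19, not divisible by 3.
Ends in 9: not divisible by 5.
7: 559 = 7·79 + 6
11: 559 = 11·50 + 9
13: 559 = 13·43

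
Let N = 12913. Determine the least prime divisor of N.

12913 is odd.
Digit sum 16, not divisible by 3.
Ends in 3: not divisible by 5.
7: 12913 = 7·1844 + 5
11: 12913 = 11·1173 + 10
13: 12913 = 13·993 + 4
17: 12913 = 17·759 + 10
19: 12913 = 19·679 + 12
23: 12913 = 23·561 + 10
29: 12913 = 29·445 + 8
31: 12913 = 31·416 + 17
37: 12913 = 37·349

37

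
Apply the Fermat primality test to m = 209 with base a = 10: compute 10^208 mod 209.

199

10^1 ≡ 10 (mod 209)
10^2 ≡ 10^2 = 100 ≡ 100 (mod 209)
10^4 ≡ 100^2 = 10000 ≡ 177 (mod 209)
10^8 ≡ 177^2 = 31329 ≡ 188 (mod 209)
10^16 ≡ 188^2 = 35344 ≡ 23 (mod 209)
10^32 ≡ 23^2 = 529 ≡ 111 (mod 209)
10^64 ≡ 111^2 = 12321 ≡ 199 (mod 209)
10^128 ≡ 199^2 = 39601 ≡ 100 (mod 209)
208 = 128 + 64 + 16 in binary powers of 2.
So 10^208 ≡ 100 · 199 · 23 ≡ 199 (mod 209).
Since 199 ≠ 1, base 10 is a Fermat witness: 209 is composite.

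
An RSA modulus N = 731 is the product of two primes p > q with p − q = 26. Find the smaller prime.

Since p = q + 26, we have 731 = q(q + 26), so q² + 26q − 731 = 0.
Discriminant: 26² + 4·731 = 676 + 2924 = 3600; √3600 = 60.
q = (−26 + 60)/2 = 17, and p = q + 26 = 43.
Check: 17 · 43 = 731.

17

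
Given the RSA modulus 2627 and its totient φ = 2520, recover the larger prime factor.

71

φ(n) = (p−1)(q−1) = n − (p+q) + 1, so p + q = 2627 − 2520 + 1 = 108.
p and q are the roots of t² − 108t + 2627 = 0.
Discriminant: 108² − 4·2627 = 11664 − 10508 = 1156; √1156 = 34.
q = (108 − 34)/2 = 37, p = (108 + 34)/2 = 71.
Check: 37 · 71 = 2627.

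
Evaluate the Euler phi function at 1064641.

1033200

Factor: 1064641 = 83 · 101 · 127.
φ(1064641) = (83−1) · (101−1) · (127−1) = 82 · 100 · 126 = 1033200.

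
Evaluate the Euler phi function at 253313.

Factor: 253313 = 43^2 · 137.
φ(253313) = 43^1·(43−1) · (137−1) = 1806 · 136 = 245616.

245616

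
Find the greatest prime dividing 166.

83

166 = 2 · 83
83 is prime.
So 166 = 2 · 83; the largest prime factor is 83.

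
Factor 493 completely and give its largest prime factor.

493 = 17 · 29
29 is prime.
So 493 = 17 · 29; the largest prime factor is 29.

29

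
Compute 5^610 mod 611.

441

5^1 ≡ 5 (mod 611)
5^2 ≡ 5^2 = 25 ≡ 25 (mod 611)
5^4 ≡ 25^2 = 625 ≡ 14 (mod 611)
5^8 ≡ 14^2 = 196 ≡ 196 (mod 611)
5^16 ≡ 196^2 = 38416 ≡ 534 (mod 611)
5^32 ≡ 534^2 = 285156 ≡ 430 (mod 611)
5^64 ≡ 430^2 = 184900 ≡ 378 (mod 611)
5^128 ≡ 378^2 = 142884 ≡ 521 (mod 611)
5^256 ≡ 521^2 = 271441 ≡ 157 (mod 611)
5^512 ≡ 157^2 = 24649 ≡ 209 (mod 611)
610 = 512 + 64 + 32 + 2 in binary powers of 2.
So 5^610 ≡ 209 · 378 · 430 · 25 ≡ 441 (mod 611).
Since 441 ≠ 1, base 5 is a Fermat witness: 611 is composite.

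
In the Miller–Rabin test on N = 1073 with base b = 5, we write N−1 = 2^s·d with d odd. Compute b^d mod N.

912

1073 − 1 = 1072 = 2^4 · 67, so d = 67.
5^1 ≡ 5 (mod 1073)
5^2 ≡ 5^2 = 25 ≡ 25 (mod 1073)
5^4 ≡ 25^2 = 625 ≡ 625 (mod 1073)
5^8 ≡ 625^2 = 390625 ≡ 53 (mod 1073)
5^16 ≡ 53^2 = 2809 ≡ 663 (mod 1073)
5^32 ≡ 663^2 = 439569 ≡ 712 (mod 1073)
5^64 ≡ 712^2 = 506944 ≡ 488 (mod 1073)
67 = 64 + 2 + 1 in binary powers of 2.
So 5^67 ≡ 488 · 25 · 5 ≡ 912 (mod 1073).
Squaring chain: 912 → 169 → 663 → 712; never reaches −1, so base 5 is a Miller–Rabin witness that 1073 is composite.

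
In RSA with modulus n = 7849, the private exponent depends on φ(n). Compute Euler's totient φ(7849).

Factor: 7849 = 47 · 167.
φ(7849) = (47−1) · (167−1) = 46 · 166 = 7636.

7636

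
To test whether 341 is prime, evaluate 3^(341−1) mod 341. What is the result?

3^1 ≡ 3 (mod 341)
3^2 ≡ 3^2 = 9 ≡ 9 (mod 341)
3^4 ≡ 9^2 = 81 ≡ 81 (mod 341)
3^8 ≡ 81^2 = 6561 ≡ 82 (mod 341)
3^16 ≡ 82^2 = 6724 ≡ 245 (mod 341)
3^32 ≡ 245^2 = 60025 ≡ 9 (mod 341)
3^64 ≡ 9^2 = 81 ≡ 81 (mod 341)
3^128 ≡ 81^2 = 6561 ≡ 82 (mod 341)
3^256 ≡ 82^2 = 6724 ≡ 245 (mod 341)
340 = 256 + 64 + 16 + 4 in binary powers of 2.
So 3^340 ≡ 245 · 81 · 245 · 81 ≡ 56 (mod 341).
Since 56 ≠ 1, base 3 is a Fermat witness: 341 is composite.

56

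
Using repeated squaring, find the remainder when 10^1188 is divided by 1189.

426

10^1 ≡ 10 (mod 1189)
10^2 ≡ 10^2 = 100 ≡ 100 (mod 1189)
10^4 ≡ 100^2 = 10000 ≡ 488 (mod 1189)
10^8 ≡ 488^2 = 238144 ≡ 344 (mod 1189)
10^16 ≡ 344^2 = 118336 ≡ 625 (mod 1189)
10^32 ≡ 625^2 = 390625 ≡ 633 (mod 1189)
10^64 ≡ 633^2 = 400689 ≡ 1185 (mod 1189)
10^128 ≡ 1185^2 = 1404225 ≡ 16 (mod 1189)
10^256 ≡ 16^2 = 256 ≡ 256 (mod 1189)
10^512 ≡ 256^2 = 65536 ≡ 141 (mod 1189)
10^1024 ≡ 141^2 = 19881 ≡ 857 (mod 1189)
1188 = 1024 + 128 + 32 + 4 in binary powers of 2.
So 10^1188 ≡ 857 · 16 · 633 · 488 ≡ 426 (mod 1189).
Since 426 ≠ 1, base 10 is a Fermat witness: 1189 is composite.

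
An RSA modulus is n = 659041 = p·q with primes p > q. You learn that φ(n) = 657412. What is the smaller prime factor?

φ(n) = (p−1)(q−1) = n − (p+q) + 1, so p + q = 659041 − 657412 + 1 = 1630.
p and q are the roots of t² − 1630t + 659041 = 0.
Discriminant: 1630² − 4·659041 = 2656900 − 2636164 = 20736; √20736 = 144.
q = (1630 − 144)/2 = 743, p = (1630 + 144)/2 = 887.
Check: 743 · 887 = 659041.

743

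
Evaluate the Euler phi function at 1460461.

Factor: 1460461 = 41 · 179 · 199.
φ(1460461) = (41−1) · (179−1) · (199−1) = 40 · 178 · 198 = 1409760.

1409760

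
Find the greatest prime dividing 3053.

71

3053 = 43 · 71
71 is prime.
So 3053 = 43 · 71; the largest prime factor is 71.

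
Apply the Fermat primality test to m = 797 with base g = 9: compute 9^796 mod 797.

1

9^1 ≡ 9 (mod 797)
9^2 ≡ 9^2 = 81 ≡ 81 (mod 797)
9^4 ≡ 81^2 = 6561 ≡ 185 (mod 797)
9^8 ≡ 185^2 = 34225 ≡ 751 (mod 797)
9^16 ≡ 751^2 = 564001 ≡ 522 (mod 797)
9^32 ≡ 522^2 = 272484 ≡ 707 (mod 797)
9^64 ≡ 707^2 = 499849 ≡ 130 (mod 797)
9^128 ≡ 130^2 = 16900 ≡ 163 (mod 797)
9^256 ≡ 163^2 = 26569 ≡ 268 (mod 797)
9^512 ≡ 268^2 = 71824 ≡ 94 (mod 797)
796 = 512 + 256 + 16 + 8 + 4 in binary powers of 2.
So 9^796 ≡ 94 · 268 · 522 · 751 · 185 ≡ 1 (mod 797).
Since the result is 1, base 9 gives no evidence that 797 is composite.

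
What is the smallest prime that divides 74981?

74981 is odd.
Digit sum 29, not divisible by 3.
Ends in 1: not divisible by 5.
7: 74981 = 7·10711 + 4
11: 74981 = 11·6816 + 5
13: 74981 = 13·5767 + 10
17: 74981 = 17·4410 + 11
19: 74981 = 19·3946 + 7
23: 74981 = 23·3260 + 1
29: 74981 = 29·2585 + 16
31: 74981 = 31·2418 + 23
37: 74981 = 37·2026 + 19
41: 74981 = 41·1828 + 33
43: 74981 = 43·1743 + 32
47: 74981 = 47·1595 + 16
53: 74981 = 53·1414 + 39
59: 74981 = 59·1270 + 51
61: 74981 = 61·1229 + 12
67: 74981 = 67·1119 + 8
71: 74981 = 71·1056 + 5
73: 74981 = 73·1027 + 10
79: 74981 = 79·949 + 10
83: 74981 = 83·903 + 32
89: 74981 = 89·842 + 43
97: 74981 = 97·773

97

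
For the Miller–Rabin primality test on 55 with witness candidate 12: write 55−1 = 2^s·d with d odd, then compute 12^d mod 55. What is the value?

55 − 1 = 54 = 2^1 · 27, so d = 27.
12^1 ≡ 12 (mod 55)
12^2 ≡ 12^2 = 144 ≡ 34 (mod 55)
12^4 ≡ 34^2 = 1156 ≡ 1 (mod 55)
12^8 ≡ 1^2 = 1 ≡ 1 (mod 55)
12^16 ≡ 1^2 = 1 ≡ 1 (mod 55)
27 = 16 + 8 + 2 + 1 in binary powers of 2.
So 12^27 ≡ 1 · 1 · 34 · 12 ≡ 23 (mod 55).
Squaring chain: 23; never reaches −1, so base 12 is a Miller–Rabin witness that 55 is composite.

23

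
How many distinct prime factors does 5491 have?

5491 = 17^2 · 19
5491 = 17^2 · 19, which has 2 distinct prime factors.

2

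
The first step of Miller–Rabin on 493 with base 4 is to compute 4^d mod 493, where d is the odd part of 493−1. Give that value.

493 − 1 = 492 = 2^2 · 123, so d = 123.
4^1 ≡ 4 (mod 493)
4^2 ≡ 4^2 = 16 ≡ 16 (mod 493)
4^4 ≡ 16^2 = 256 ≡ 256 (mod 493)
4^8 ≡ 256^2 = 65536 ≡ 460 (mod 493)
4^16 ≡ 460^2 = 211600 ≡ 103 (mod 493)
4^32 ≡ 103^2 = 10609 ≡ 256 (mod 493)
4^64 ≡ 256^2 = 65536 ≡ 460 (mod 493)
123 = 64 + 32 + 16 + 8 + 2 + 1 in binary powers of 2.
So 4^123 ≡ 460 · 256 · 103 · 460 · 16 · 4 ≡ 353 (mod 493).
Squaring chain: 353 → 373; never reaches −1, so base 4 is a Miller–Rabin witness that 493 is composite.

353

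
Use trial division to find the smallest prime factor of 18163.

18163 is odd.
Digit sum 19, not divisible by 3.
Ends in 3: not divisible by 5.
7: 18163 = 7·2594 + 5
11: 18163 = 11·1651 + 2
13: 18163 = 13·1397 + 2
17: 18163 = 17·1068 + 7
19: 18163 = 19·955 + 18
23: 18163 = 23·789 + 16
29: 18163 = 29·626 + 9
31: 18163 = 31·585 + 28
37: 18163 = 37·490 + 33
41: 18163 = 41·443

41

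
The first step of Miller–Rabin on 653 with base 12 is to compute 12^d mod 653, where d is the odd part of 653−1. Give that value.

149

653 − 1 = 652 = 2^2 · 163, so d = 163.
12^1 ≡ 12 (mod 653)
12^2 ≡ 12^2 = 144 ≡ 144 (mod 653)
12^4 ≡ 144^2 = 20736 ≡ 493 (mod 653)
12^8 ≡ 493^2 = 243049 ≡ 133 (mod 653)
12^16 ≡ 133^2 = 17689 ≡ 58 (mod 653)
12^32 ≡ 58^2 = 3364 ≡ 99 (mod 653)
12^64 ≡ 99^2 = 9801 ≡ 6 (mod 653)
12^128 ≡ 6^2 = 36 ≡ 36 (mod 653)
163 = 128 + 32 + 2 + 1 in binary powers of 2.
So 12^163 ≡ 36 · 99 · 144 · 12 ≡ 149 (mod 653).
Squaring chain: 149 → 652; reaches −1, so base 12 does not prove 653 composite.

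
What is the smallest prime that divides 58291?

71

58291 is odd.
Digit sum 25, not divisible by 3.
Ends in 1: not divisible by 5.
7: 58291 = 7·8327 + 2
11: 58291 = 11·5299 + 2
13: 58291 = 13·4483 + 12
17: 58291 = 17·3428 + 15
19: 58291 = 19·3067 + 18
23: 58291 = 23·2534 + 9
29: 58291 = 29·2010 + 1
31: 58291 = 31·1880 + 11
37: 58291 = 37·1575 + 16
41: 58291 = 41·1421 + 30
43: 58291 = 43·1355 + 26
47: 58291 = 47·1240 + 11
53: 58291 = 53·1099 + 44
59: 58291 = 59·987 + 58
61: 58291 = 61·955 + 36
67: 58291 = 67·870 + 1
71: 58291 = 71·821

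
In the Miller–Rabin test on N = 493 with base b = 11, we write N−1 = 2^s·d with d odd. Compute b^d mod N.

97

493 − 1 = 492 = 2^2 · 123, so d = 123.
11^1 ≡ 11 (mod 493)
11^2 ≡ 11^2 = 121 ≡ 121 (mod 493)
11^4 ≡ 121^2 = 14641 ≡ 344 (mod 493)
11^8 ≡ 344^2 = 118336 ≡ 16 (mod 493)
11^16 ≡ 16^2 = 256 ≡ 256 (mod 493)
11^32 ≡ 256^2 = 65536 ≡ 460 (mod 493)
11^64 ≡ 460^2 = 211600 ≡ 103 (mod 493)
123 = 64 + 32 + 16 + 8 + 2 + 1 in binary powers of 2.
So 11^123 ≡ 103 · 460 · 256 · 16 · 121 · 11 ≡ 97 (mod 493).
Squaring chain: 97 → 42; never reaches −1, so base 11 is a Miller–Rabin witness that 493 is composite.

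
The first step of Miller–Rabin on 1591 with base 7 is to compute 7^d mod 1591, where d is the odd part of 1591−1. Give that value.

1591 − 1 = 1590 = 2^1 · 795, so d = 795.
7^1 ≡ 7 (mod 1591)
7^2 ≡ 7^2 = 49 ≡ 49 (mod 1591)
7^4 ≡ 49^2 = 2401 ≡ 810 (mod 1591)
7^8 ≡ 810^2 = 656100 ≡ 608 (mod 1591)
7^16 ≡ 608^2 = 369664 ≡ 552 (mod 1591)
7^32 ≡ 552^2 = 304704 ≡ 823 (mod 1591)
7^64 ≡ 823^2 = 677329 ≡ 1154 (mod 1591)
7^128 ≡ 1154^2 = 1331716 ≡ 49 (mod 1591)
7^256 ≡ 49^2 = 2401 ≡ 810 (mod 1591)
7^512 ≡ 810^2 = 656100 ≡ 608 (mod 1591)
795 = 512 + 256 + 16 + 8 + 2 + 1 in binary powers of 2.
So 7^795 ≡ 608 · 810 · 552 · 608 · 49 · 7 ≡ 343 (mod 1591).
Squaring chain: 343; never reaches −1, so base 7 is a Miller–Rabin witness that 1591 is composite.

343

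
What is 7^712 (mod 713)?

7^1 ≡ 7 (mod 713)
7^2 ≡ 7^2 = 49 ≡ 49 (mod 713)
7^4 ≡ 49^2 = 2401 ≡ 262 (mod 713)
7^8 ≡ 262^2 = 68644 ≡ 196 (mod 713)
7^16 ≡ 196^2 = 38416 ≡ 627 (mod 713)
7^32 ≡ 627^2 = 393129 ≡ 266 (mod 713)
7^64 ≡ 266^2 = 70756 ≡ 169 (mod 713)
7^128 ≡ 169^2 = 28561 ≡ 41 (mod 713)
7^256 ≡ 41^2 = 1681 ≡ 255 (mod 713)
7^512 ≡ 255^2 = 65025 ≡ 142 (mod 713)
712 = 512 + 128 + 64 + 8 in binary powers of 2.
So 7^712 ≡ 142 · 41 · 169 · 196 ≡ 679 (mod 713).
Since 679 ≠ 1, base 7 is a Fermat witness: 713 is composite.

679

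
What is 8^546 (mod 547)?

8^1 ≡ 8 (mod 547)
8^2 ≡ 8^2 = 64 ≡ 64 (mod 547)
8^4 ≡ 64^2 = 4096 ≡ 267 (mod 547)
8^8 ≡ 267^2 = 71289 ≡ 179 (mod 547)
8^16 ≡ 179^2 = 32041 ≡ 315 (mod 547)
8^32 ≡ 315^2 = 99225 ≡ 218 (mod 547)
8^64 ≡ 218^2 = 47524 ≡ 482 (mod 547)
8^128 ≡ 482^2 = 232324 ≡ 396 (mod 547)
8^256 ≡ 396^2 = 156816 ≡ 374 (mod 547)
8^512 ≡ 374^2 = 139876 ≡ 391 (mod 547)
546 = 512 + 32 + 2 in binary powers of 2.
So 8^546 ≡ 391 · 218 · 64 ≡ 1 (mod 547).
Since the result is 1, base 8 gives no evidence that 547 is composite.

1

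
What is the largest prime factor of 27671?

27671 = 7 · 3953
3953 = 59 · 67
67 is prime.
So 27671 = 7 · 59 · 67; the largest prime factor is 67.

67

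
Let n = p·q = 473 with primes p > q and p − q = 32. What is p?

43

Since p = q + 32, we have 473 = q(q + 32), so q² + 32q − 473 = 0.
Discriminant: 32² + 4·473 = 1024 + 1892 = 2916; √2916 = 54.
q = (−32 + 54)/2 = 11, and p = q + 32 = 43.
Check: 11 · 43 = 473.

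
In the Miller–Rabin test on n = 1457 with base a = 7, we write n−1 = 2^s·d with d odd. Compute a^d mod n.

1457 − 1 = 1456 = 2^4 · 91, so d = 91.
7^1 ≡ 7 (mod 1457)
7^2 ≡ 7^2 = 49 ≡ 49 (mod 1457)
7^4 ≡ 49^2 = 2401 ≡ 944 (mod 1457)
7^8 ≡ 944^2 = 891136 ≡ 909 (mod 1457)
7^16 ≡ 909^2 = 826281 ≡ 162 (mod 1457)
7^32 ≡ 162^2 = 26244 ≡ 18 (mod 1457)
7^64 ≡ 18^2 = 324 ≡ 324 (mod 1457)
91 = 64 + 16 + 8 + 2 + 1 in binary powers of 2.
So 7^91 ≡ 324 · 162 · 909 · 49 · 7 ≡ 1061 (mod 1457).
Squaring chain: 1061 → 917 → 200 → 661; never reaches −1, so base 7 is a Miller–Rabin witness that 1457 is composite.

1061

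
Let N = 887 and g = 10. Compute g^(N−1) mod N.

10^1 ≡ 10 (mod 887)
10^2 ≡ 10^2 = 100 ≡ 100 (mod 887)
10^4 ≡ 100^2 = 10000 ≡ 243 (mod 887)
10^8 ≡ 243^2 = 59049 ≡ 507 (mod 887)
10^16 ≡ 507^2 = 257049 ≡ 706 (mod 887)
10^32 ≡ 706^2 = 498436 ≡ 829 (mod 887)
10^64 ≡ 829^2 = 687241 ≡ 703 (mod 887)
10^128 ≡ 703^2 = 494209 ≡ 150 (mod 887)
10^256 ≡ 150^2 = 22500 ≡ 325 (mod 887)
10^512 ≡ 325^2 = 105625 ≡ 72 (mod 887)
886 = 512 + 256 + 64 + 32 + 16 + 4 + 2 in binary powers of 2.
So 10^886 ≡ 72 · 325 · 703 · 829 · 706 · 243 · 100 ≡ 1 (mod 887).
Since the result is 1, base 10 gives no evidence that 887 is composite.

1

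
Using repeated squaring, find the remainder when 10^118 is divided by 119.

10^1 ≡ 10 (mod 119)
10^2 ≡ 10^2 = 100 ≡ 100 (mod 119)
10^4 ≡ 100^2 = 10000 ≡ 4 (mod 119)
10^8 ≡ 4^2 = 16 ≡ 16 (mod 119)
10^16 ≡ 16^2 = 256 ≡ 18 (mod 119)
10^32 ≡ 18^2 = 324 ≡ 86 (mod 119)
10^64 ≡ 86^2 = 7396 ≡ 18 (mod 119)
118 = 64 + 32 + 16 + 4 + 2 in binary powers of 2.
So 10^118 ≡ 18 · 86 · 18 · 4 · 100 ≡ 60 (mod 119).
Since 60 ≠ 1, base 10 is a Fermat witness: 119 is composite.

60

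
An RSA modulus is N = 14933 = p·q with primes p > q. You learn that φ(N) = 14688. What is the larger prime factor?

137

φ(n) = (p−1)(q−1) = n − (p+q) + 1, so p + q = 14933 − 14688 + 1 = 246.
p and q are the roots of t² − 246t + 14933 = 0.
Discriminant: 246² − 4·14933 = 60516 − 59732 = 784; √784 = 28.
q = (246 − 28)/2 = 109, p = (246 + 28)/2 = 137.
Check: 109 · 137 = 14933.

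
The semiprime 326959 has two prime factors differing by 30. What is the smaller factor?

557

Since p = q + 30, we have 326959 = q(q + 30), so q² + 30q − 326959 = 0.
Discriminant: 30² + 4·326959 = 900 + 1307836 = 1308736; √1308736 = 1144.
q = (−30 + 1144)/2 = 557, and p = q + 30 = 587.
Check: 557 · 587 = 326959.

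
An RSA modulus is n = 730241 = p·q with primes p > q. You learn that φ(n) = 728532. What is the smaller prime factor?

827

φ(n) = (p−1)(q−1) = n − (p+q) + 1, so p + q = 730241 − 728532 + 1 = 1710.
p and q are the roots of t² − 1710t + 730241 = 0.
Discriminant: 1710² − 4·730241 = 2924100 − 2920964 = 3136; √3136 = 56.
q = (1710 − 56)/2 = 827, p = (1710 + 56)/2 = 883.
Check: 827 · 883 = 730241.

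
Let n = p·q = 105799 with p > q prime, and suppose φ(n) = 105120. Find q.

φ(n) = (p−1)(q−1) = n − (p+q) + 1, so p + q = 105799 − 105120 + 1 = 680.
p and q are the roots of t² − 680t + 105799 = 0.
Discriminant: 680² − 4·105799 = 462400 − 423196 = 39204; √39204 = 198.
q = (680 − 198)/2 = 241, p = (680 + 198)/2 = 439.
Check: 241 · 439 = 105799.

241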